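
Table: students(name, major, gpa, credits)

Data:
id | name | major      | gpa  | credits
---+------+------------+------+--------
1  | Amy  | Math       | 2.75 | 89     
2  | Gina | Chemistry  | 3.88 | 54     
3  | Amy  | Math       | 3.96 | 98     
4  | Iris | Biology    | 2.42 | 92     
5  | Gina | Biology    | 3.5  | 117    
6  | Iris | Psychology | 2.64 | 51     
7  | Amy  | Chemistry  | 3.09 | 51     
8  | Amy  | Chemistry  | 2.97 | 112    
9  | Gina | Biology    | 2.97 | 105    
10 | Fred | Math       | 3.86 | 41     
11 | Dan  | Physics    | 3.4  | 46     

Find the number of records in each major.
SELECT major, COUNT(*) as count
FROM students
GROUP BY major

Result:
  Biology: 3
  Chemistry: 3
  Math: 3
  Physics: 1
  Psychology: 1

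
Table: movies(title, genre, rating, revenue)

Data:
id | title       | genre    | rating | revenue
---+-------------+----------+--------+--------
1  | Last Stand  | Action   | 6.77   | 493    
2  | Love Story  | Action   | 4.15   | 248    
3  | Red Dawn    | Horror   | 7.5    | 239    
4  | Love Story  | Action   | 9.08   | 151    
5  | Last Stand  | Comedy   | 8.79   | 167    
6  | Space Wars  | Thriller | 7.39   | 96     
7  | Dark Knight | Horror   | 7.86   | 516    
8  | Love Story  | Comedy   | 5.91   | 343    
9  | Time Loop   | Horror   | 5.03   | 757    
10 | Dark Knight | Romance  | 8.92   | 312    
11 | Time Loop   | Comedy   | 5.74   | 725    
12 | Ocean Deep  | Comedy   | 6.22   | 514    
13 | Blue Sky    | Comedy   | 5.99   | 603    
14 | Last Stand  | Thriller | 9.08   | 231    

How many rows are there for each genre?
SELECT genre, COUNT(*) as count
FROM movies
GROUP BY genre

Result:
  Action: 3
  Comedy: 5
  Horror: 3
  Romance: 1
  Thriller: 2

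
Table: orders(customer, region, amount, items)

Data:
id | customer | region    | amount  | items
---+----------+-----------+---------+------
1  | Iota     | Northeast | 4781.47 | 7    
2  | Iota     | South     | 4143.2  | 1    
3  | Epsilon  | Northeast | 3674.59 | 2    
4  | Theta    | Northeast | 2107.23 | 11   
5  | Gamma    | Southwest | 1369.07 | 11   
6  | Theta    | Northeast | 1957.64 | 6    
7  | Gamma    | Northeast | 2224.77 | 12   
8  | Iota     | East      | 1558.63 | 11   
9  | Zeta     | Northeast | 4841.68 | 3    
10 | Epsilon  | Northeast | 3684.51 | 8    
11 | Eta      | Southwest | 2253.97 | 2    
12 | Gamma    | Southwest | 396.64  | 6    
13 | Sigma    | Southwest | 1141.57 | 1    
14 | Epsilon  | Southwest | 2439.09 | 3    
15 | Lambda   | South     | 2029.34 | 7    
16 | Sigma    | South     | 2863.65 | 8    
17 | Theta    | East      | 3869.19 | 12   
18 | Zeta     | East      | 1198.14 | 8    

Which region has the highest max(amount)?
SELECT region, MAX(amount) as val
FROM orders
GROUP BY region
ORDER BY val DESC
LIMIT 1

Result: Northeast with max(amount) = 4841.68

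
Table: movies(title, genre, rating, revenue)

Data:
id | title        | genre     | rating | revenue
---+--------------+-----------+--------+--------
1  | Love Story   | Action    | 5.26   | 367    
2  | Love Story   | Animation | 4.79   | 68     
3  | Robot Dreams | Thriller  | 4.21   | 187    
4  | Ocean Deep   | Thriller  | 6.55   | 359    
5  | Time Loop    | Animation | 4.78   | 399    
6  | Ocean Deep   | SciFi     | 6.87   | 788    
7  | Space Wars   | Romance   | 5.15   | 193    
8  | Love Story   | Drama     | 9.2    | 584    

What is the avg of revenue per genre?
SELECT genre, AVG(revenue) as result
FROM movies
GROUP BY genre

Result:
  Action: 367.00
  Animation: 233.50
  Drama: 584.00
  Romance: 193.00
  SciFi: 788.00
  Thriller: 273.00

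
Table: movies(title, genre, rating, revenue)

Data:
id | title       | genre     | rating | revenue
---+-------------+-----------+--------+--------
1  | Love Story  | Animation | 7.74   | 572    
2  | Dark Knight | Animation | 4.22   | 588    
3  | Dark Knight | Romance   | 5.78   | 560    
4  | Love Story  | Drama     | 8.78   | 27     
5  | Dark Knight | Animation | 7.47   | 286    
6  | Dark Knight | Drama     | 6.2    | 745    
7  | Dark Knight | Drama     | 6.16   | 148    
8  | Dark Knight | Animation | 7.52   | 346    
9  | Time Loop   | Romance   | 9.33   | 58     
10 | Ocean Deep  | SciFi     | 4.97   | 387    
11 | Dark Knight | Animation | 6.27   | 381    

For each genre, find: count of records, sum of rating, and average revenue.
SELECT genre,
       COUNT(*) as cnt,
       SUM(rating) as total_rating,
       AVG(revenue) as avg_revenue
FROM movies
GROUP BY genre

Result:
  Animation: 5 records, 33.22 total rating, 434.60 avg revenue
  Drama: 3 records, 21.14 total rating, 306.67 avg revenue
  Romance: 2 records, 15.11 total rating, 309.00 avg revenue
  SciFi: 1 records, 4.97 total rating, 387.00 avg revenue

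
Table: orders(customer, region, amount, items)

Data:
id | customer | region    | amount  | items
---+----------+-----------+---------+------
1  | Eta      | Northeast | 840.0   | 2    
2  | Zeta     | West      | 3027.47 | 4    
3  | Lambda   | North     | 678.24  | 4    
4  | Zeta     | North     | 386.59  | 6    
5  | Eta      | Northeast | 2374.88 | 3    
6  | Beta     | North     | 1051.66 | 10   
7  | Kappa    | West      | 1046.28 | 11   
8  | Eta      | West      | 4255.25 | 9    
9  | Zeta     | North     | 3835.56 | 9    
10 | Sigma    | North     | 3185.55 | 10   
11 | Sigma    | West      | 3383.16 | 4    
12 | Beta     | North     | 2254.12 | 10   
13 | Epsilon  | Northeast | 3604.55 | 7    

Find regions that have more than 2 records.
SELECT region, COUNT(*) as cnt
FROM orders
GROUP BY region
HAVING COUNT(*) > 2

Result:
  North: 6
  Northeast: 3
  West: 4

Note: HAVING filters groups after aggregation, WHERE filters rows before.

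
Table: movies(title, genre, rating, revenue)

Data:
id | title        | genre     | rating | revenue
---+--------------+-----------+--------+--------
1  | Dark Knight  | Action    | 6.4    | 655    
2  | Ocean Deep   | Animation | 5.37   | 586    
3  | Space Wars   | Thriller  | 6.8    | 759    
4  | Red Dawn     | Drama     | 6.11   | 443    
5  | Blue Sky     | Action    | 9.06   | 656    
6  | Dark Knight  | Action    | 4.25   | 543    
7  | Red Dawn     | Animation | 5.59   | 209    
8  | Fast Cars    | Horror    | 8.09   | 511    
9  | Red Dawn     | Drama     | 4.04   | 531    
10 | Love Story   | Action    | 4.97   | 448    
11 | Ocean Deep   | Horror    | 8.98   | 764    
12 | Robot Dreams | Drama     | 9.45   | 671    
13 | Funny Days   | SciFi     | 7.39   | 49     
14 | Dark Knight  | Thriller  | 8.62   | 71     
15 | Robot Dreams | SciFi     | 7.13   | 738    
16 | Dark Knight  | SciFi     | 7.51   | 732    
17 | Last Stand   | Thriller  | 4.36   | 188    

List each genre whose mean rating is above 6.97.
SELECT genre, AVG(rating)
FROM movies
GROUP BY genre
HAVING AVG(rating) > 6.97

Result:
  Horror: avg=8.54
  SciFi: avg=7.34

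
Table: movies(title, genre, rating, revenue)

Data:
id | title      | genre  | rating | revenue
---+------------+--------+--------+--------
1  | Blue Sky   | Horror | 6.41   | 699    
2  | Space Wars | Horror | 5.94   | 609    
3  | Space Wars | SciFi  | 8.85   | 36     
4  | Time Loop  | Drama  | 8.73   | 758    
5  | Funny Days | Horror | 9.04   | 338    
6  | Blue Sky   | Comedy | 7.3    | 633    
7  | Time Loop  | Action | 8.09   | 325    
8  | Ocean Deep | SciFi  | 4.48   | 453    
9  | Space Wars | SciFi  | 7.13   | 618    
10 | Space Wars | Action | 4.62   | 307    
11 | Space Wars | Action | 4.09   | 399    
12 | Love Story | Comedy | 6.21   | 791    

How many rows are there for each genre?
SELECT genre, COUNT(*) as count
FROM movies
GROUP BY genre

Result:
  Action: 3
  Comedy: 2
  Drama: 1
  Horror: 3
  SciFi: 3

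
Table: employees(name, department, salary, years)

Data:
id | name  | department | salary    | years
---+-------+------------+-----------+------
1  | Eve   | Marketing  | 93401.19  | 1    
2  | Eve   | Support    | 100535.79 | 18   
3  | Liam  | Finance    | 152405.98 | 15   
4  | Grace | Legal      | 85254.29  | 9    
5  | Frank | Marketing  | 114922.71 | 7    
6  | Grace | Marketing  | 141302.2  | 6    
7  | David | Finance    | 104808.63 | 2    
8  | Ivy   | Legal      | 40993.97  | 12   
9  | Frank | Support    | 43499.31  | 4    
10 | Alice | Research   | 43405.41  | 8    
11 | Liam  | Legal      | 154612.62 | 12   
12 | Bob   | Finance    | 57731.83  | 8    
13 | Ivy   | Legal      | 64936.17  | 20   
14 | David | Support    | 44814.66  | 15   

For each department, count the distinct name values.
SELECT department, COUNT(DISTINCT name)
FROM employees
GROUP BY department

Result:
  Finance: 3 distinct
  Legal: 3 distinct
  Marketing: 3 distinct
  Research: 1 distinct
  Support: 3 distinct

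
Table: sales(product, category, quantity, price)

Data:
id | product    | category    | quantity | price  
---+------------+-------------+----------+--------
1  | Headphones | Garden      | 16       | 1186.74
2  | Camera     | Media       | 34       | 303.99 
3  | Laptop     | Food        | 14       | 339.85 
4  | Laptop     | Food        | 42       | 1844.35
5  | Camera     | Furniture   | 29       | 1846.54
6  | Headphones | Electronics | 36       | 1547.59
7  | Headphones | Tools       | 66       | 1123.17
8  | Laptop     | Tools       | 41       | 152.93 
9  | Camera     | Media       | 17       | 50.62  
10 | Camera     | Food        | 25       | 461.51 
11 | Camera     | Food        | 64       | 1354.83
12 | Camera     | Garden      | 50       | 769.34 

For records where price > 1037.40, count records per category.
SELECT category, COUNT(*)
FROM sales
WHERE price > 1037.40
GROUP BY category

Note: WHERE filters rows before grouping.

Result:
  Electronics: 1
  Food: 2
  Furniture: 1
  Garden: 1
  Tools: 1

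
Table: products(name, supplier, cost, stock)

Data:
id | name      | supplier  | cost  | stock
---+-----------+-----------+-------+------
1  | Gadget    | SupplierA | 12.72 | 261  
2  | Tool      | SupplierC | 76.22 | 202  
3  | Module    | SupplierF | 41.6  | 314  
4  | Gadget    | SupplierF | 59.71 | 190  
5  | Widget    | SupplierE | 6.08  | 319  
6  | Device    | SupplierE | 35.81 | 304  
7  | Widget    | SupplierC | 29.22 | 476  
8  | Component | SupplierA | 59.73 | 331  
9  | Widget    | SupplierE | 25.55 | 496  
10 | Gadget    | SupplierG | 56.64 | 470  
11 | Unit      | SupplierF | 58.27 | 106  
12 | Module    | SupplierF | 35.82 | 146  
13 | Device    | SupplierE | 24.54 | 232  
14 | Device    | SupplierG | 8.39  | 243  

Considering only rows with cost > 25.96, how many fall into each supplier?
SELECT supplier, COUNT(*)
FROM products
WHERE cost > 25.96
GROUP BY supplier

Note: WHERE filters rows before grouping.

Result:
  SupplierA: 1
  SupplierC: 2
  SupplierE: 1
  SupplierF: 4
  SupplierG: 1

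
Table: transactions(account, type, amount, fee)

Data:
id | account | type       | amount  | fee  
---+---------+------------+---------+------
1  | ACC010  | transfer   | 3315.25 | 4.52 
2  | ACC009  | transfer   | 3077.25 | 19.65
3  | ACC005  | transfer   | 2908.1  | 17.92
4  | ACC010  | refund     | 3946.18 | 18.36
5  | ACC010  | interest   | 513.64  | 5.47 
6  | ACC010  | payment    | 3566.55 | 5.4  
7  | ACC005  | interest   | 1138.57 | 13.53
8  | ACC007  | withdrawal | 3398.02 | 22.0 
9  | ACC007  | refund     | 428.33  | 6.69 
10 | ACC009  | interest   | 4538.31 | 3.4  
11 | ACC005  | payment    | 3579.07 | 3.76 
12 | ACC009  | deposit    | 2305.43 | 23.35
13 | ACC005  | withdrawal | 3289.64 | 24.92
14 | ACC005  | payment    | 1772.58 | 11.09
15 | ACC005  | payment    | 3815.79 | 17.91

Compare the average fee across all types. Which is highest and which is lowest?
SELECT type, AVG(fee)
FROM transactions
GROUP BY type
ORDER BY AVG(fee)

All groups:
  interest: 7.47
  payment: 9.54
  refund: 12.53
  transfer: 14.03
  deposit: 23.35
  withdrawal: 23.46

Highest: withdrawal (23.46)
Lowest: interest (7.47)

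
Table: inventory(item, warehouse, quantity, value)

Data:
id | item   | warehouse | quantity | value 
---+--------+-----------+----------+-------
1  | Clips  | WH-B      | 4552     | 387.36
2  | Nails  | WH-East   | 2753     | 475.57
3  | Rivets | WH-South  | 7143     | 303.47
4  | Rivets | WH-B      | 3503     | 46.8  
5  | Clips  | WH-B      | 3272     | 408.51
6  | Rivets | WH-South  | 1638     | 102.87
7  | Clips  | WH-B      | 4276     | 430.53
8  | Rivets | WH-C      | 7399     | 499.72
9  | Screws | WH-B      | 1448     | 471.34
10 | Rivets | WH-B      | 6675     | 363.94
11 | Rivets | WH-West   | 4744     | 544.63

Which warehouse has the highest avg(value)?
SELECT warehouse, AVG(value) as val
FROM inventory
GROUP BY warehouse
ORDER BY val DESC
LIMIT 1

Result: WH-West with avg(value) = 544.63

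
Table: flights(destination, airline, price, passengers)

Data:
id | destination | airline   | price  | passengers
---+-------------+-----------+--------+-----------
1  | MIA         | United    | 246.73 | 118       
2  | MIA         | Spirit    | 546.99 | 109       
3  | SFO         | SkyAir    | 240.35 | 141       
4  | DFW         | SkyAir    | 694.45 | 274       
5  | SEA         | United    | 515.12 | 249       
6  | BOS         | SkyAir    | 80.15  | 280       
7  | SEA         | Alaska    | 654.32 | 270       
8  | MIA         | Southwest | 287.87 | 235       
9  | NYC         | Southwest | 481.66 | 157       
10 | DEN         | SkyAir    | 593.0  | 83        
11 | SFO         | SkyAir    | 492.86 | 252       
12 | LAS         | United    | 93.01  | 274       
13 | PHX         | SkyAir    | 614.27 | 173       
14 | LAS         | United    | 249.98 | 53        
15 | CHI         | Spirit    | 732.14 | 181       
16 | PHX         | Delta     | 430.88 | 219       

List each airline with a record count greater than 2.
SELECT airline, COUNT(*) as cnt
FROM flights
GROUP BY airline
HAVING COUNT(*) > 2

Result:
  SkyAir: 6
  United: 4

Note: HAVING filters groups after aggregation, WHERE filters rows before.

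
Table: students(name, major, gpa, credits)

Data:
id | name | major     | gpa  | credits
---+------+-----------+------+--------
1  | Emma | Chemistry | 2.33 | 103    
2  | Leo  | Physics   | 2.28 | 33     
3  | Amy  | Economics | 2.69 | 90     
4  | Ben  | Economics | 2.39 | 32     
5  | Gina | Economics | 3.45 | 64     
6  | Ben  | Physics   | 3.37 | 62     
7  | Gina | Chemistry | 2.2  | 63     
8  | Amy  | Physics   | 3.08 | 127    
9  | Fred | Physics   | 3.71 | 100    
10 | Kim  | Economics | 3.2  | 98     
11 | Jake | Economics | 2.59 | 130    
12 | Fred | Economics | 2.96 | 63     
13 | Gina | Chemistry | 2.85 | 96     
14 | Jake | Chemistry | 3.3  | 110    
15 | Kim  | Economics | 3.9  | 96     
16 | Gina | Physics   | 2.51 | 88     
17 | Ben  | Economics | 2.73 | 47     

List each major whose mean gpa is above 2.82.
SELECT major, AVG(gpa)
FROM students
GROUP BY major
HAVING AVG(gpa) > 2.82

Result:
  Economics: avg=2.99
  Physics: avg=2.99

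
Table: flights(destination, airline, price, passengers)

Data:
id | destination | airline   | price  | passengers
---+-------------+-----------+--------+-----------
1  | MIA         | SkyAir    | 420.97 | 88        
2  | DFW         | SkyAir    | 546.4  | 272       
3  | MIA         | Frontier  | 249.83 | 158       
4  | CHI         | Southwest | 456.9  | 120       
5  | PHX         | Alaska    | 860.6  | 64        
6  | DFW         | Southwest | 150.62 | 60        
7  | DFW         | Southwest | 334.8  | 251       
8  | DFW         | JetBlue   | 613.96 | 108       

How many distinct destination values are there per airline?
SELECT airline, COUNT(DISTINCT destination)
FROM flights
GROUP BY airline

Result:
  Alaska: 1 distinct
  Frontier: 1 distinct
  JetBlue: 1 distinct
  SkyAir: 2 distinct
  Southwest: 2 distinct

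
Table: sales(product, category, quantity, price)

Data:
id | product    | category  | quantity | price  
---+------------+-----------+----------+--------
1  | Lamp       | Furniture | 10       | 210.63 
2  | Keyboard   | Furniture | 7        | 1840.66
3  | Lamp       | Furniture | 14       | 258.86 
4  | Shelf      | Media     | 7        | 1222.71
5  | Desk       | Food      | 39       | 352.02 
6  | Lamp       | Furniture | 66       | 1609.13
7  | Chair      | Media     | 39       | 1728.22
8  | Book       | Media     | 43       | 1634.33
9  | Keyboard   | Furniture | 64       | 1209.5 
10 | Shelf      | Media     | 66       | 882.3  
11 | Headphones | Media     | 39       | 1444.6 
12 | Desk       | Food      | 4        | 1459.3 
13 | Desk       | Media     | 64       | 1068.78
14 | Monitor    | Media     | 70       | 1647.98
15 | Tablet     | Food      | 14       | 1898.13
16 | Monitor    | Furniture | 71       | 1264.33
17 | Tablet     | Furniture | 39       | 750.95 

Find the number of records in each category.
SELECT category, COUNT(*) as count
FROM sales
GROUP BY category

Result:
  Food: 3
  Furniture: 7
  Media: 7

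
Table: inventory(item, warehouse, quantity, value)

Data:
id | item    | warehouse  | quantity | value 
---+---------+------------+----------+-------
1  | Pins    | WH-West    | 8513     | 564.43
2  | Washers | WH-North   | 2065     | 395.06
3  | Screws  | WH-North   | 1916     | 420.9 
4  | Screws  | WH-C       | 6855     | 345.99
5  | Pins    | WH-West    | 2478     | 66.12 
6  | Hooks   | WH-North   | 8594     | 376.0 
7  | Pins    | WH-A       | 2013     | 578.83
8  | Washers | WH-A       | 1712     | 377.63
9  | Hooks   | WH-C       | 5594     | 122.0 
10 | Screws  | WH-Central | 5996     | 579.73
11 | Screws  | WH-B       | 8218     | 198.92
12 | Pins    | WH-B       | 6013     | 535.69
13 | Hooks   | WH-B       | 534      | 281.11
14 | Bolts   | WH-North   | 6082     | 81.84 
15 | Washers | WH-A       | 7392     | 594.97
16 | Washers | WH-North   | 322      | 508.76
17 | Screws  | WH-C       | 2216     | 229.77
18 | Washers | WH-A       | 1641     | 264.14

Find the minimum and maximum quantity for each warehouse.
SELECT warehouse, MIN(quantity), MAX(quantity)
FROM inventory
GROUP BY warehouse

Result:
  WH-A: min=1641, max=7392
  WH-B: min=534, max=8218
  WH-C: min=2216, max=6855
  WH-Central: min=5996, max=5996
  WH-North: min=322, max=8594
  WH-West: min=2478, max=8513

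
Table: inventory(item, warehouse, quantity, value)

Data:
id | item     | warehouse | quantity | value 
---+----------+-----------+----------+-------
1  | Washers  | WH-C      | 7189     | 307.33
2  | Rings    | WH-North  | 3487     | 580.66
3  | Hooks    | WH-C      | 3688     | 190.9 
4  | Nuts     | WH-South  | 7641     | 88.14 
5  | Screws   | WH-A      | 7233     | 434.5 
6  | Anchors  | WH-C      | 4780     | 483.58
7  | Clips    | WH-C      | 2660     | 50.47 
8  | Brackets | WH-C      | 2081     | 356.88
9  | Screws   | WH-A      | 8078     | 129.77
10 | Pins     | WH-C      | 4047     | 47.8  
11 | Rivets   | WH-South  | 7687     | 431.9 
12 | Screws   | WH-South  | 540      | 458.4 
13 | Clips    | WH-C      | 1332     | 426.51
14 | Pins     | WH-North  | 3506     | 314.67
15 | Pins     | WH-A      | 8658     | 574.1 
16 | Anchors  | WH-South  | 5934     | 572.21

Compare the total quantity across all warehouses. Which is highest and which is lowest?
SELECT warehouse, SUM(quantity)
FROM inventory
GROUP BY warehouse
ORDER BY SUM(quantity)

All groups:
  WH-North: 6993
  WH-South: 21802
  WH-A: 23969
  WH-C: 25777

Highest: WH-C (25777)
Lowest: WH-North (6993)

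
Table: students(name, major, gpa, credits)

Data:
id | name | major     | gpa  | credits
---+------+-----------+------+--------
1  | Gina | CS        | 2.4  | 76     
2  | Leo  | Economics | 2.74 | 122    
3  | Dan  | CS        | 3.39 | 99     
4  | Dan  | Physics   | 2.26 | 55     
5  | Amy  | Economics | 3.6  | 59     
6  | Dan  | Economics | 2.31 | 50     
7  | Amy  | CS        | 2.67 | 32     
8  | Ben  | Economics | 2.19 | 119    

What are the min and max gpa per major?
SELECT major, MIN(gpa), MAX(gpa)
FROM students
GROUP BY major

Result:
  CS: min=2.40, max=3.39
  Economics: min=2.19, max=3.60
  Physics: min=2.26, max=2.26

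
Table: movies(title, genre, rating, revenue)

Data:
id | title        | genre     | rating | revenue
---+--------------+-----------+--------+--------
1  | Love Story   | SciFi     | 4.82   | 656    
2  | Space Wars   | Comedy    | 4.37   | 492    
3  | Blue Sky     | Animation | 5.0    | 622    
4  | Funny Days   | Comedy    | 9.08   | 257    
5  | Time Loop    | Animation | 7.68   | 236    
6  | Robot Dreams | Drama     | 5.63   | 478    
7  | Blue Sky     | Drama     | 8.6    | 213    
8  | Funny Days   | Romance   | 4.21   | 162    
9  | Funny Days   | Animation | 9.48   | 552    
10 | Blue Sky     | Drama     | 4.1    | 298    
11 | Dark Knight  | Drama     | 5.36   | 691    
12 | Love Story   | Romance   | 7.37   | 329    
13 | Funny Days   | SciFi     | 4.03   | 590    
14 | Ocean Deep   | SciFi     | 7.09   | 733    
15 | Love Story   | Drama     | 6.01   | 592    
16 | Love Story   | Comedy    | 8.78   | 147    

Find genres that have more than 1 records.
SELECT genre, COUNT(*) as cnt
FROM movies
GROUP BY genre
HAVING COUNT(*) > 1

Result:
  Animation: 3
  Comedy: 3
  Drama: 5
  Romance: 2
  SciFi: 3

Note: HAVING filters groups after aggregation, WHERE filters rows before.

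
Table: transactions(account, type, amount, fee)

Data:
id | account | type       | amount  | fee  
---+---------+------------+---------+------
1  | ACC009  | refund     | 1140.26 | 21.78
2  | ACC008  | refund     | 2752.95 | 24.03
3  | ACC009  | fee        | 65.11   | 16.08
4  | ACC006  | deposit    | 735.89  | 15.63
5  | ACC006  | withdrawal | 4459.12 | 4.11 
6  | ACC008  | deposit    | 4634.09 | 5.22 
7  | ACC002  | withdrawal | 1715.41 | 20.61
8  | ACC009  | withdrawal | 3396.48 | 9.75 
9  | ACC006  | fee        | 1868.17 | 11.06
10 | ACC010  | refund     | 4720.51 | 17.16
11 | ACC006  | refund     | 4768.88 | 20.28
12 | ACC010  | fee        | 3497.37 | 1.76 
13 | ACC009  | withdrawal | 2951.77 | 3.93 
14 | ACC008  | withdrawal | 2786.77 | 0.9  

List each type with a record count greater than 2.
SELECT type, COUNT(*) as cnt
FROM transactions
GROUP BY type
HAVING COUNT(*) > 2

Result:
  fee: 3
  refund: 4
  withdrawal: 5

Note: HAVING filters groups after aggregation, WHERE filters rows before.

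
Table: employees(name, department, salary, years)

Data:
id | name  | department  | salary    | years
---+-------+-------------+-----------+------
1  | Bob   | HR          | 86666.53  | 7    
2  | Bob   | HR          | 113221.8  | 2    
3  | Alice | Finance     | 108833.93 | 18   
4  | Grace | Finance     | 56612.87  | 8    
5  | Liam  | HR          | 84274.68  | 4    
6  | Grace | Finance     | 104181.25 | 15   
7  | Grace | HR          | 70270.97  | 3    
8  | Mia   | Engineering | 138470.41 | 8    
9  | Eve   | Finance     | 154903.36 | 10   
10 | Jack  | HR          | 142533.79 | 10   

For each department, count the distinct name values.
SELECT department, COUNT(DISTINCT name)
FROM employees
GROUP BY department

Result:
  Engineering: 1 distinct
  Finance: 3 distinct
  HR: 4 distinct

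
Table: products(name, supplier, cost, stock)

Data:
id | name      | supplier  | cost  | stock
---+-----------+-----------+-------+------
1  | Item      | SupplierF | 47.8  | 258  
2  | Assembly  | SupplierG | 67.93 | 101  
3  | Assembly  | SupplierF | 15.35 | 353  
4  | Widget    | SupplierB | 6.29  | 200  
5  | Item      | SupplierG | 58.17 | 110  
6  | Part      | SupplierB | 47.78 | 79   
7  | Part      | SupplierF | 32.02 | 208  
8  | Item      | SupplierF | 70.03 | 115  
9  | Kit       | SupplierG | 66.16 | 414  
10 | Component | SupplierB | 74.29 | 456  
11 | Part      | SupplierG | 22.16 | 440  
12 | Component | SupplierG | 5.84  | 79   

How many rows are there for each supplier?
SELECT supplier, COUNT(*) as count
FROM products
GROUP BY supplier

Result:
  SupplierB: 3
  SupplierF: 4
  SupplierG: 5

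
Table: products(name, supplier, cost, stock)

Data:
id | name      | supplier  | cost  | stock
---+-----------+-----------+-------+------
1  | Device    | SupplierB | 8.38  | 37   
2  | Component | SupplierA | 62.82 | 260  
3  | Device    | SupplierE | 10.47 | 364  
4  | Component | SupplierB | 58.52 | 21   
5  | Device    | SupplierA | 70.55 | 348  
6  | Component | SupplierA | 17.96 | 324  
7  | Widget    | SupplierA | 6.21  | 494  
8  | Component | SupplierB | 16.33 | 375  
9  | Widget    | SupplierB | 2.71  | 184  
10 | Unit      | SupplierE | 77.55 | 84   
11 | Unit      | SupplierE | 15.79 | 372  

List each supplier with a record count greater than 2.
SELECT supplier, COUNT(*) as cnt
FROM products
GROUP BY supplier
HAVING COUNT(*) > 2

Result:
  SupplierA: 4
  SupplierB: 4
  SupplierE: 3

Note: HAVING filters groups after aggregation, WHERE filters rows before.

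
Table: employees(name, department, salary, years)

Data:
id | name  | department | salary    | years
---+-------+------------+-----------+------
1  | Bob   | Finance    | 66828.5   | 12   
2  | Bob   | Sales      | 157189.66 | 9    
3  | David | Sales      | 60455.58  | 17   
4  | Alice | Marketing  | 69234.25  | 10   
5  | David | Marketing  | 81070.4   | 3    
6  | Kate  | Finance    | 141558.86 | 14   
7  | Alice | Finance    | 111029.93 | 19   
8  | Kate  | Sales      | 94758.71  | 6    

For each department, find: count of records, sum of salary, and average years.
SELECT department,
       COUNT(*) as cnt,
       SUM(salary) as total_salary,
       AVG(years) as avg_years
FROM employees
GROUP BY department

Result:
  Finance: 3 records, 319417.29 total salary, 15.00 avg years
  Marketing: 2 records, 150304.65 total salary, 6.50 avg years
  Sales: 3 records, 312403.95 total salary, 10.67 avg years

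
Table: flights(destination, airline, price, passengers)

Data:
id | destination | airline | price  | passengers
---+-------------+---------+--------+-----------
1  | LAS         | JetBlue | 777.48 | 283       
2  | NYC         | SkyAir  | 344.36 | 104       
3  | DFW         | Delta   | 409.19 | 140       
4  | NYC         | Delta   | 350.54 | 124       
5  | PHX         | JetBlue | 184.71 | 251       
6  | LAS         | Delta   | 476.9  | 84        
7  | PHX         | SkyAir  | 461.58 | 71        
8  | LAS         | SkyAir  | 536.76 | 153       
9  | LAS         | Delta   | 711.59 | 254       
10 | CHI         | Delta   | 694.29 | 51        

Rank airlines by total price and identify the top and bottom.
SELECT airline, SUM(price)
FROM flights
GROUP BY airline
ORDER BY SUM(price)

All groups:
  JetBlue: 962.19
  SkyAir: 1342.70
  Delta: 2642.51

Highest: Delta (2642.51)
Lowest: JetBlue (962.19)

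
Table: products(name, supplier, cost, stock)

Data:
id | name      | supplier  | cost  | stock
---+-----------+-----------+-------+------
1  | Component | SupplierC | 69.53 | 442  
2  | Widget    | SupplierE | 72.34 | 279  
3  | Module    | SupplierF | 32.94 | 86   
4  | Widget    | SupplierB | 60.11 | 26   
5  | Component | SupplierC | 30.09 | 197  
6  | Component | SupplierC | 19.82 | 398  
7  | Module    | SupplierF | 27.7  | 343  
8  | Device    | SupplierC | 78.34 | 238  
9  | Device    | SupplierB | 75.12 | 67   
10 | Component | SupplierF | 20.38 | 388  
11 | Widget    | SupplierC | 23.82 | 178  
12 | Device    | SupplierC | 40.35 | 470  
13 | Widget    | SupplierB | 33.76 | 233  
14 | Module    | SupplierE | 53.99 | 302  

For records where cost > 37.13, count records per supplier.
SELECT supplier, COUNT(*)
FROM products
WHERE cost > 37.13
GROUP BY supplier

Note: WHERE filters rows before grouping.

Result:
  SupplierB: 2
  SupplierC: 3
  SupplierE: 2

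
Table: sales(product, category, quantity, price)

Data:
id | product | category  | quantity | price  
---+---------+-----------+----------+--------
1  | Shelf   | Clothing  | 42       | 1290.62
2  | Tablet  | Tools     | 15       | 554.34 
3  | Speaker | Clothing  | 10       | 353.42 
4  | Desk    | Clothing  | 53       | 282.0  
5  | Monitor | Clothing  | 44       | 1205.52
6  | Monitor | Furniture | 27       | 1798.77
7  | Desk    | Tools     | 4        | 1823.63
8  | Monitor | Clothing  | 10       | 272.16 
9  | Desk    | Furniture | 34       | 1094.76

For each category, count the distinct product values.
SELECT category, COUNT(DISTINCT product)
FROM sales
GROUP BY category

Result:
  Clothing: 4 distinct
  Furniture: 2 distinct
  Tools: 2 distinct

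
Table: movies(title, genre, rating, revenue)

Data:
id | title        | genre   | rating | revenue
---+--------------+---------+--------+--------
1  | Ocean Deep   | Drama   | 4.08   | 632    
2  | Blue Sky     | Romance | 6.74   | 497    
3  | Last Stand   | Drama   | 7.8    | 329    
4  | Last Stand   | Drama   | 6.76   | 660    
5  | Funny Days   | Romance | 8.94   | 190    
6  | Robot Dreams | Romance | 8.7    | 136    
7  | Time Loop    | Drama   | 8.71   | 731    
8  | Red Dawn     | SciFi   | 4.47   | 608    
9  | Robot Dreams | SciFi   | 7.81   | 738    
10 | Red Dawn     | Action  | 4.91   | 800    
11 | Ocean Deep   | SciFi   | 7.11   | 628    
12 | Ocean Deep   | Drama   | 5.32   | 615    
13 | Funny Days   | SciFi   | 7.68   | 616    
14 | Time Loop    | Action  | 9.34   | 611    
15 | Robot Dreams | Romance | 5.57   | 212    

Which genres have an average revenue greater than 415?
SELECT genre, AVG(revenue)
FROM movies
GROUP BY genre
HAVING AVG(revenue) > 415

Result:
  Action: avg=705.50
  Drama: avg=593.40
  SciFi: avg=647.50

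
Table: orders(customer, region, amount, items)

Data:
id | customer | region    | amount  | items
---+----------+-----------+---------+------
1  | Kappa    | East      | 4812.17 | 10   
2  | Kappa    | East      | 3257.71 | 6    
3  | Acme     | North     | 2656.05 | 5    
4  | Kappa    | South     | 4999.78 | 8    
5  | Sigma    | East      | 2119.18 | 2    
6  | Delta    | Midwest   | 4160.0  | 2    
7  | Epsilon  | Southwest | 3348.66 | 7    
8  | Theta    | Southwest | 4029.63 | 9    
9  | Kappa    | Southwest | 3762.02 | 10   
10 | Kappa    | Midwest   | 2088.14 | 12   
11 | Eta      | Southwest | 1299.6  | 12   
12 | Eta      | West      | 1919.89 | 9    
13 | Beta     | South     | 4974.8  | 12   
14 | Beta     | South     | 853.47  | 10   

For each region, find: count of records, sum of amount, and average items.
SELECT region,
       COUNT(*) as cnt,
       SUM(amount) as total_amount,
       AVG(items) as avg_items
FROM orders
GROUP BY region

Result:
  East: 3 records, 10189.06 total amount, 6.00 avg items
  Midwest: 2 records, 6248.14 total amount, 7.00 avg items
  North: 1 records, 2656.05 total amount, 5.00 avg items
  South: 3 records, 10828.05 total amount, 10.00 avg items
  Southwest: 4 records, 12439.91 total amount, 9.50 avg items
  West: 1 records, 1919.89 total amount, 9.00 avg items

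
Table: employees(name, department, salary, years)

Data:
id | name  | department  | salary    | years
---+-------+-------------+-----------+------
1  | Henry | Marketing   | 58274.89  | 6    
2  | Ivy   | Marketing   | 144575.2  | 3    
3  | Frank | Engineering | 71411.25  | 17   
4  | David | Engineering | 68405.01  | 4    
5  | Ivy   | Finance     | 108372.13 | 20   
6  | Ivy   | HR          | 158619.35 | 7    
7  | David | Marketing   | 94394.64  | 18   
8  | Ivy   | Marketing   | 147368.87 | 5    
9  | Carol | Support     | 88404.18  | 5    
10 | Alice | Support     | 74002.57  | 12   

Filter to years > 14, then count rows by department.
SELECT department, COUNT(*)
FROM employees
WHERE years > 14
GROUP BY department

Note: WHERE filters rows before grouping.

Result:
  Engineering: 1
  Finance: 1
  Marketing: 1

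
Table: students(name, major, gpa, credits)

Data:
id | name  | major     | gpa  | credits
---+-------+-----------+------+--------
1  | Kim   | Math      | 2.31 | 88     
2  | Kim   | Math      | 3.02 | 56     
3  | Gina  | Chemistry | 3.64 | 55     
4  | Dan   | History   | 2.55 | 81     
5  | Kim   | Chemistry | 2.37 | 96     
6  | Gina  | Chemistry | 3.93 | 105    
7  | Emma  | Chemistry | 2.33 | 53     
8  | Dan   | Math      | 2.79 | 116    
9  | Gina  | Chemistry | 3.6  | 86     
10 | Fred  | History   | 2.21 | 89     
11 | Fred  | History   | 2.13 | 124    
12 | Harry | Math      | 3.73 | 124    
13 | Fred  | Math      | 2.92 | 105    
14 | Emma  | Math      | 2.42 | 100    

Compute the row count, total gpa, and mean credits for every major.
SELECT major,
       COUNT(*) as cnt,
       SUM(gpa) as total_gpa,
       AVG(credits) as avg_credits
FROM students
GROUP BY major

Result:
  Chemistry: 5 records, 15.87 total gpa, 79.00 avg credits
  History: 3 records, 6.89 total gpa, 98.00 avg credits
  Math: 6 records, 17.19 total gpa, 98.17 avg credits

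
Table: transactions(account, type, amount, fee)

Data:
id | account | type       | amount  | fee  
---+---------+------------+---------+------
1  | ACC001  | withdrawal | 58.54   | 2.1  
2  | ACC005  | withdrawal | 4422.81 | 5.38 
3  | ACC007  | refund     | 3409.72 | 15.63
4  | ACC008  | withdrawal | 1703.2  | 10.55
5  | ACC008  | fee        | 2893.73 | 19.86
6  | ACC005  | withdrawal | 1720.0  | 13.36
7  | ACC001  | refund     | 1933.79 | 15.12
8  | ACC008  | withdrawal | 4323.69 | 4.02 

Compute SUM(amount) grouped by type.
SELECT type, SUM(amount) as result
FROM transactions
GROUP BY type

Result:
  fee: 2893.73
  refund: 5343.51
  withdrawal: 12228.24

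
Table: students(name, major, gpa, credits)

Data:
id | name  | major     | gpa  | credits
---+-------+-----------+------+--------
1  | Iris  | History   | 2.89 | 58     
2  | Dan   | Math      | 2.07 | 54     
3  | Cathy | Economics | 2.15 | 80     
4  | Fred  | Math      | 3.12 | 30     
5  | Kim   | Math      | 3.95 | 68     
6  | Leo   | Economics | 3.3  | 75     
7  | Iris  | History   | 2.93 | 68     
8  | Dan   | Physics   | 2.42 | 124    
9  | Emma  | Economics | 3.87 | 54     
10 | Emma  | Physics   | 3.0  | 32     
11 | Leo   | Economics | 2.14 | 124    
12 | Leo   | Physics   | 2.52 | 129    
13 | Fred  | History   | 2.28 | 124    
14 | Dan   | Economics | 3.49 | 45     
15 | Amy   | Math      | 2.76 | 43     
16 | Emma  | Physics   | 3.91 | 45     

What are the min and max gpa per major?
SELECT major, MIN(gpa), MAX(gpa)
FROM students
GROUP BY major

Result:
  Economics: min=2.14, max=3.87
  History: min=2.28, max=2.93
  Math: min=2.07, max=3.95
  Physics: min=2.42, max=3.91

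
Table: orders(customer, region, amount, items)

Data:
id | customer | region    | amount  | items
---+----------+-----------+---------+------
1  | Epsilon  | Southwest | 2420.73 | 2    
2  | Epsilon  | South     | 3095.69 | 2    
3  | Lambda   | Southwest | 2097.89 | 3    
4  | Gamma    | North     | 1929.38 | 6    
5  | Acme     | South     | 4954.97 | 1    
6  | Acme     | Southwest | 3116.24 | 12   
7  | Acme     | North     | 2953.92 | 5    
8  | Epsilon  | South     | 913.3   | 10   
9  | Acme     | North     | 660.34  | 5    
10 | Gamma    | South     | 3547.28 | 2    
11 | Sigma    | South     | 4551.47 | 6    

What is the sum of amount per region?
SELECT region, SUM(amount) as result
FROM orders
GROUP BY region

Result:
  North: 5543.64
  South: 17062.71
  Southwest: 7634.86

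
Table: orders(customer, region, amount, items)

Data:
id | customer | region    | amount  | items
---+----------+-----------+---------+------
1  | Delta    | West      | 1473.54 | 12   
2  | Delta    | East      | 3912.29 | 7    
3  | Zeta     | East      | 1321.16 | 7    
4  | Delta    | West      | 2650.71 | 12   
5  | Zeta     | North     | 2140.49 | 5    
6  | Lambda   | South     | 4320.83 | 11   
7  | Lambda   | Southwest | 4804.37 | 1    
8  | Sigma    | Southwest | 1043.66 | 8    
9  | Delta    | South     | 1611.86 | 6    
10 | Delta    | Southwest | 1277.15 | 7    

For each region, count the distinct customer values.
SELECT region, COUNT(DISTINCT customer)
FROM orders
GROUP BY region

Result:
  East: 2 distinct
  North: 1 distinct
  South: 2 distinct
  Southwest: 3 distinct
  West: 1 distinct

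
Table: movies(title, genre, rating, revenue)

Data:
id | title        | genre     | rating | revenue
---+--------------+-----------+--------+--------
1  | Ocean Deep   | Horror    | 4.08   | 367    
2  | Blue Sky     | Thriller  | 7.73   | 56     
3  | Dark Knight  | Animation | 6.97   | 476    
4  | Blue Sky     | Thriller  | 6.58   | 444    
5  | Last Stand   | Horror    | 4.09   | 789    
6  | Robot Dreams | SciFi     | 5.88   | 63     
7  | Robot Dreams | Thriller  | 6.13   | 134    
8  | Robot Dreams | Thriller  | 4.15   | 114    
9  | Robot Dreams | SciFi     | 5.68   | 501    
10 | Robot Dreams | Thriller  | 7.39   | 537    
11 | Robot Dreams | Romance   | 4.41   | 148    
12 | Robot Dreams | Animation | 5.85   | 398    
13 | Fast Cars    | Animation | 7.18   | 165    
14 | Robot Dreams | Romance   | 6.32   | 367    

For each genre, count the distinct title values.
SELECT genre, COUNT(DISTINCT title)
FROM movies
GROUP BY genre

Result:
  Animation: 3 distinct
  Horror: 2 distinct
  Romance: 1 distinct
  SciFi: 1 distinct
  Thriller: 2 distinct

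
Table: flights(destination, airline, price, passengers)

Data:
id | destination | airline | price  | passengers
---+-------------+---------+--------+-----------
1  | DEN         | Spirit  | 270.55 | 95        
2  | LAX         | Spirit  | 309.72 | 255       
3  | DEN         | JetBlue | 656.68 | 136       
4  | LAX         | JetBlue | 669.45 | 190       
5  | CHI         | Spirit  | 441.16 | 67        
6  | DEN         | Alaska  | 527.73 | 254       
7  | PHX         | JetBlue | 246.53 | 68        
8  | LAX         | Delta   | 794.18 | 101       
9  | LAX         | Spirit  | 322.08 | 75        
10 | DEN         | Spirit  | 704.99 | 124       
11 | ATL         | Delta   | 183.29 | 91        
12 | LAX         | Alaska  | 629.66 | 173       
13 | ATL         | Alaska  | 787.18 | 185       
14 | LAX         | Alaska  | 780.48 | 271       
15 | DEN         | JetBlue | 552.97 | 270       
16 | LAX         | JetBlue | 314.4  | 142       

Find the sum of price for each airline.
SELECT airline, SUM(price) as result
FROM flights
GROUP BY airline

Result:
  Alaska: 2725.05
  Delta: 977.47
  JetBlue: 2440.03
  Spirit: 2048.50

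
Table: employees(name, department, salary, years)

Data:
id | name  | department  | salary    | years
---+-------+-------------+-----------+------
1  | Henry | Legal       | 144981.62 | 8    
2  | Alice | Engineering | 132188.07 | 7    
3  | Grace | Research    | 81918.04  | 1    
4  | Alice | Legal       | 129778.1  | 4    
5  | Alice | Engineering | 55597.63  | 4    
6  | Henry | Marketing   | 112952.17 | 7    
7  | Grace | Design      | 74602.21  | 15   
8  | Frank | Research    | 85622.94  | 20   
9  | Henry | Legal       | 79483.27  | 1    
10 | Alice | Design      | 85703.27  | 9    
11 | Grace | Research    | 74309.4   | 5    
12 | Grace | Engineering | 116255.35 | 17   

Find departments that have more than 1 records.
SELECT department, COUNT(*) as cnt
FROM employees
GROUP BY department
HAVING COUNT(*) > 1

Result:
  Design: 2
  Engineering: 3
  Legal: 3
  Research: 3

Note: HAVING filters groups after aggregation, WHERE filters rows before.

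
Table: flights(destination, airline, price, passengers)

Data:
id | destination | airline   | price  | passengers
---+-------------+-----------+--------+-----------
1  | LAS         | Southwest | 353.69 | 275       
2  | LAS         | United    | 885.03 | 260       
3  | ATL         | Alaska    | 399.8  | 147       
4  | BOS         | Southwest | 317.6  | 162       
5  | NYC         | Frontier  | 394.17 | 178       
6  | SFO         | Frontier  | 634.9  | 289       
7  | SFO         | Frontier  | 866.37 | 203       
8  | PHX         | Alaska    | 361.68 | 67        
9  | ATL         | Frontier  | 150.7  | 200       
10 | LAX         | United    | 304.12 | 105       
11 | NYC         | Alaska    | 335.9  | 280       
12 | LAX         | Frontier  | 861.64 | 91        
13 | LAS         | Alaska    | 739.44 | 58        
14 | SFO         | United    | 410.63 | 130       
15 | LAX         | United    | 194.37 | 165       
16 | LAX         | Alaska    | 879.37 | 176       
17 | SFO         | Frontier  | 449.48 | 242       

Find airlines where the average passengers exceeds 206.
SELECT airline, AVG(passengers)
FROM flights
GROUP BY airline
HAVING AVG(passengers) > 206

Result:
  Southwest: avg=218.50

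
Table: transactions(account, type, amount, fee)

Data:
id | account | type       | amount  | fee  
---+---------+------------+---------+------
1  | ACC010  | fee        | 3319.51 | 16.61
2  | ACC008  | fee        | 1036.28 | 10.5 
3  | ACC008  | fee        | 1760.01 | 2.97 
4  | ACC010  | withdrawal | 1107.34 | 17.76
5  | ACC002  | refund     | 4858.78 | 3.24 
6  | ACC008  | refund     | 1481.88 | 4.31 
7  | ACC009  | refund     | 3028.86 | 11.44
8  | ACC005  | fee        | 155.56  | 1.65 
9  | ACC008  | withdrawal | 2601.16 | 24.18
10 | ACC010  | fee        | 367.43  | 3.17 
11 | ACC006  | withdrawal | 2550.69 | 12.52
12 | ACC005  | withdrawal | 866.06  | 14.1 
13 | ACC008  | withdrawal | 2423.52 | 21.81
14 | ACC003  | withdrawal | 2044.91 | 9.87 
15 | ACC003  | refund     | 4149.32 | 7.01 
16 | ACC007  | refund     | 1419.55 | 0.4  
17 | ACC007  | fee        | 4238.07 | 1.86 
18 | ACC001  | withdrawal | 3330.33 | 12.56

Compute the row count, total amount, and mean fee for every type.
SELECT type,
       COUNT(*) as cnt,
       SUM(amount) as total_amount,
       AVG(fee) as avg_fee
FROM transactions
GROUP BY type

Result:
  fee: 6 records, 10876.86 total amount, 6.13 avg fee
  refund: 5 records, 14938.39 total amount, 5.28 avg fee
  withdrawal: 7 records, 14924.01 total amount, 16.11 avg fee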